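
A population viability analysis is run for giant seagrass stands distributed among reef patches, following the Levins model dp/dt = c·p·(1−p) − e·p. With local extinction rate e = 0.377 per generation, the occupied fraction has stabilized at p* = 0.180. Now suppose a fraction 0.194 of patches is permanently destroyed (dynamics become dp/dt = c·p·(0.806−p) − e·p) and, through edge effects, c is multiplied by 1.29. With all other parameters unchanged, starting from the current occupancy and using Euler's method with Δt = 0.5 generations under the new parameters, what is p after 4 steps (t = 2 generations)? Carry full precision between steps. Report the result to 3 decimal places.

Balance c(1−p*) = e gives c = e/(1 − 0.18000) = 0.377/0.82000 = 0.45976.
Starting from p₀ = 0.18000; update p ← p + (dp/dt)·Δt with the new parameters.
t = 0.5: p = 0.18000 + (-0.00052) = 0.17948
t = 1: p = 0.17948 + (-0.00049) = 0.17900
t = 1.5: p = 0.17900 + (-0.00046) = 0.17854
t = 2: p = 0.17854 + (-0.00043) = 0.17810

0.178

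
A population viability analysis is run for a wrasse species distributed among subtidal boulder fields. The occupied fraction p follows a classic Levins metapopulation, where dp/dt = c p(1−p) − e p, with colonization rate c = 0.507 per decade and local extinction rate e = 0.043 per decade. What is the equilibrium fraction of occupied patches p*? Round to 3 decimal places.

0.915

Setting dp/dt = 0 and dividing through by p* gives c·(1−p*) = e.
So p* = 1 − e/c = 1 − 0.043/0.507 = 1 − 0.0848 = 0.9152.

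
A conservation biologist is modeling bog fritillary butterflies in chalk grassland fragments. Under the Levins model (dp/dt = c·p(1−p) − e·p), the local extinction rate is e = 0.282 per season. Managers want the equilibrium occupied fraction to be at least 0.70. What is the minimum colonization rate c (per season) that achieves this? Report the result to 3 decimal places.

0.940

p* = 1 − e/c ≥ 0.70 requires e/c ≤ 0.3000, i.e. c ≥ e/0.3000.
c_min = 0.282/0.3000 = 0.9400.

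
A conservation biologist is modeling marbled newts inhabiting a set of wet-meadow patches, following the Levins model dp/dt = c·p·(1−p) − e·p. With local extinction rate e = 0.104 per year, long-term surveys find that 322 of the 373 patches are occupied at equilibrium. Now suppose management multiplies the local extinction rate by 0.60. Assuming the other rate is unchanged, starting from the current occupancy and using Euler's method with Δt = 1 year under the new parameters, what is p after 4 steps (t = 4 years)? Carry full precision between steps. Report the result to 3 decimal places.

0.917

Observed p* = 322/373 = 0.86327.
Balance c(1−p*) = e gives c = e/(1 − 0.86327) = 0.104/0.13673 = 0.76063.
Starting from p₀ = 0.86327; update p ← p + (dp/dt)·Δt with the new parameters.
step 1: Δp = +0.03591, p = 0.89918
step 2: Δp = +0.01284, p = 0.91203
step 3: Δp = +0.00412, p = 0.91614
step 4: Δp = +0.00127, p = 0.91741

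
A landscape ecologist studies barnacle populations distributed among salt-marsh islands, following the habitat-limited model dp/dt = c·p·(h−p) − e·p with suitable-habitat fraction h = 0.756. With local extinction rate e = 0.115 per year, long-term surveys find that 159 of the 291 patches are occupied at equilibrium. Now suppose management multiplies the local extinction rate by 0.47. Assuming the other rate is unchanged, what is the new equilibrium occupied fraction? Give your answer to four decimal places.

Observed p* = 159/291 = 0.54639.
Balance c(h−p*) = e gives c = e/(0.756 − 0.54639) = 0.115/0.20961 = 0.54864.
New p* = 0.756 − e/c = 0.756 − 0.05405/0.54864 = 0.65748.

0.6575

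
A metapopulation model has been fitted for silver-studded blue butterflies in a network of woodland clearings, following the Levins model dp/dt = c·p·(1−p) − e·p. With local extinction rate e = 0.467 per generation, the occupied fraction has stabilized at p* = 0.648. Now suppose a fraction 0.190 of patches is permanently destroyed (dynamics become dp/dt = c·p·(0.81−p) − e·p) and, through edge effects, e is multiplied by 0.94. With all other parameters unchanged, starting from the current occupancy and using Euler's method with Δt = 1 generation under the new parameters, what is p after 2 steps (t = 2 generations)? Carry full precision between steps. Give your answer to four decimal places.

Balance c(1−p*) = e gives c = e/(1 − 0.64800) = 0.467/0.35200 = 1.32670.
Starting from p₀ = 0.64800; update p ← p + (dp/dt)·Δt with the new parameters.
t = 1: p = 0.64800 + (-0.14519) = 0.50281
t = 2: p = 0.50281 + (-0.01581) = 0.48701

0.4870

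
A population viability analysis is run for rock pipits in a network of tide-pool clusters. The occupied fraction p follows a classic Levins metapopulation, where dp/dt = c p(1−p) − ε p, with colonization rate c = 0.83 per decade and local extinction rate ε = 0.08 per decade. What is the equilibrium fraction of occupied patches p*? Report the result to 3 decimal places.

0.904

At equilibrium, colonization balances extinction: c·p*·(1−p*) = ε·p*.
So p* = 1 − ε/c = 1 − 0.08/0.83 = 1 − 0.0964 = 0.9036.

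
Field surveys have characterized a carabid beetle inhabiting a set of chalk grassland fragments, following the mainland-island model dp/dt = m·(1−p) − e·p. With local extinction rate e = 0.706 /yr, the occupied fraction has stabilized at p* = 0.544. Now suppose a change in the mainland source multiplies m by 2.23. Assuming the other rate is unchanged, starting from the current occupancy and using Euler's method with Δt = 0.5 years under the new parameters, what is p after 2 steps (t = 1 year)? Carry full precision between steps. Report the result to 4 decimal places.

Balance m(1−p*) = e·p* gives m = e·p*/(1−p*) = 0.706×0.54400/0.45600 = 0.84225.
Starting from p₀ = 0.54400; update p ← p + (dp/dt)·Δt with the new parameters.
  1  |  dp/dt·Δt = +0.236199  |  p_1 = 0.780199
  2  |  dp/dt·Δt = -0.068995  |  p_2 = 0.711205

0.7112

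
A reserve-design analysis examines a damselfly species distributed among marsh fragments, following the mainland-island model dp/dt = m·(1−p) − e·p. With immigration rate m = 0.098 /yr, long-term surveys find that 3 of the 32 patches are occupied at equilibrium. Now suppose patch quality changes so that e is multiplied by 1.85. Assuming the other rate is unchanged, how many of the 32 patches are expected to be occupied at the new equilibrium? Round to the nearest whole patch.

2

Observed p* = 3/32 = 0.09375.
Balance m(1−p*) = e·p* gives e = m(1−p*)/p* = 0.098×0.90625/0.09375 = 0.94733.
New p* = m/(m+e) = 0.09800/(0.09800+1.75256) = 0.05296.
Expected occupied = 32 × 0.05296 = 1.69 ≈ 2.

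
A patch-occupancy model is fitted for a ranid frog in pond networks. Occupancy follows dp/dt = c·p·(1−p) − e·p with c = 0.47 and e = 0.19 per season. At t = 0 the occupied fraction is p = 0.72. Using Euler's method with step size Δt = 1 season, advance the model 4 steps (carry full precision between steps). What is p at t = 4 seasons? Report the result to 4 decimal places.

0.6230

Update rule: p ← p + [c·p·(1−p) − e·p]·Δt with Δt = 1.
t = 1: p = 0.72000 + (-0.04205) = 0.67795
t = 2: p = 0.67795 + (-0.02619) = 0.65176
t = 3: p = 0.65176 + (-0.01716) = 0.63460
t = 4: p = 0.63460 + (-0.01159) = 0.62301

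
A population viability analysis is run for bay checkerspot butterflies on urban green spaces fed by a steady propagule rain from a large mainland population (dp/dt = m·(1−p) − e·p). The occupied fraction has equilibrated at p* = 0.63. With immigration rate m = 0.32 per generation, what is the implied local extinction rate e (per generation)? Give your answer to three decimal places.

0.188

At equilibrium m(1−p*) = e·p*, so e = m(1−p*)/p*.
e = 0.32 × 0.3700 / 0.63 = 0.1879.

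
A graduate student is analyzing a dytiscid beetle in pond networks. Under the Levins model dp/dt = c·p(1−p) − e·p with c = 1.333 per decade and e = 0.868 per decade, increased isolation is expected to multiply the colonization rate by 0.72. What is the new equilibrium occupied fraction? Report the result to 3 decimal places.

Before: p* = 1 − 0.868/1.333 = 0.3488.
After the change, c = 0.95976, e = 0.868, so p* = 1 − 0.868/0.95976 = 0.0956.

0.096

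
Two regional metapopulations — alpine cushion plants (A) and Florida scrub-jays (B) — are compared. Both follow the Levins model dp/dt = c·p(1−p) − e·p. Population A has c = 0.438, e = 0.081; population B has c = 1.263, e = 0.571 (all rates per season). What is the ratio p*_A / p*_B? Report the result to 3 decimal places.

A: p*_A = 1 − 0.081/0.438 = 0.8151.
B: p*_B = 1 − 0.571/1.263 = 0.5479.
p*_A / p*_B = 0.8151/0.5479 = 1.4876.

1.488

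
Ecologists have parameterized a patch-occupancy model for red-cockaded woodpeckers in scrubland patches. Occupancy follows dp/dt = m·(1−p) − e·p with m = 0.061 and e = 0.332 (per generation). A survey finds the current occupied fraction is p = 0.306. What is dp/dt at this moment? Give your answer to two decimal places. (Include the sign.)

Colonization term: m·(1−p) = 0.061×0.6940 = 0.04233.
Extinction term: e·p = 0.10159.
dp/dt = 0.04233 − 0.10159 = -0.05926.

-0.06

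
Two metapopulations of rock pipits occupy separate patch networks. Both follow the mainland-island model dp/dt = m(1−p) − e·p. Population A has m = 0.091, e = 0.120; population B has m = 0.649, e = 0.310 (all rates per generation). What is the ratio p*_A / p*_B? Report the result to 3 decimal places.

0.637

A: p*_A = m/(m+e) = 0.091/0.2110 = 0.4313.
B: p*_B = 0.649/0.9590 = 0.6767.
p*_A / p*_B = 0.4313/0.6767 = 0.6373.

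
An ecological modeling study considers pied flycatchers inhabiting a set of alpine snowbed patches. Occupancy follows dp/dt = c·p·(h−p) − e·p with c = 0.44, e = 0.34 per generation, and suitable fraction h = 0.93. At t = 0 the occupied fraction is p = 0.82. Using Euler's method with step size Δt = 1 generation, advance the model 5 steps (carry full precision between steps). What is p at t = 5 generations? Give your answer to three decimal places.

0.330

Update rule: p ← p + [c·p·(h−p) − e·p]·Δt with Δt = 1.
p: 0.82000 → 0.58089  (Δp = -0.23911)
p: 0.58089 → 0.47262  (Δp = -0.10827)
p: 0.47262 → 0.40704  (Δp = -0.06558)
p: 0.40704 → 0.36231  (Δp = -0.04473)
p: 0.36231 → 0.32962  (Δp = -0.03269)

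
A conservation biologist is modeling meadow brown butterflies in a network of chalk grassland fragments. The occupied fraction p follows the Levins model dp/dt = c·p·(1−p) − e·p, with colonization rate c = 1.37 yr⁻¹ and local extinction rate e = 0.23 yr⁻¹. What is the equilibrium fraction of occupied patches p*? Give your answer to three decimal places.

0.832

Setting dp/dt = 0 and dividing through by p* gives c·(1−p*) = e.
So p* = 1 − e/c = 1 − 0.23/1.37 = 1 − 0.1679 = 0.8321.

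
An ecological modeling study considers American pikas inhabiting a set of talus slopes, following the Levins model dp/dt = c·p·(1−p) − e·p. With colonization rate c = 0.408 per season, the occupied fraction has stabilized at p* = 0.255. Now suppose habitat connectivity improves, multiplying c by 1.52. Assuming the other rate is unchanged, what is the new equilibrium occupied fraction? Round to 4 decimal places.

Balance c(1−p*) = e gives e = 0.408×(1 − 0.25500) = 0.30396.
New p* = 1 − e/c = 1 − 0.30396/0.62016 = 0.50987.

0.5099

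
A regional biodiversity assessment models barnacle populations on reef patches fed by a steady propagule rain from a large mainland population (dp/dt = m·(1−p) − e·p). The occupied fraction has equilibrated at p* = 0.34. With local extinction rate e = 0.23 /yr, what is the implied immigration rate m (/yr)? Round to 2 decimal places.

At equilibrium m(1−p*) = e·p*, so m = e·p*/(1−p*).
m = 0.23 × 0.34 / 0.6600 = 0.0782/0.6600 = 0.1185.

0.12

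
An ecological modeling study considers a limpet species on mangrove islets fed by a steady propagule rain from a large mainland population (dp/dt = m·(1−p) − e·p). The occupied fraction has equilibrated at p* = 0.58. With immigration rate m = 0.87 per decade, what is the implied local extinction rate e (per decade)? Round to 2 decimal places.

At equilibrium m(1−p*) = e·p*, so e = m(1−p*)/p*.
e = 0.87 × 0.4200 / 0.58 = 0.6300.

0.63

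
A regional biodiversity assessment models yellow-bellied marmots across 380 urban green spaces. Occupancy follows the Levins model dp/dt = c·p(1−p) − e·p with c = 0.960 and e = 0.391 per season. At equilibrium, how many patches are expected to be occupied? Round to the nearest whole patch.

225

p* = 1 − e/c = 1 − 0.391/0.960 = 0.5927.
Expected occupied patches = N × p* = 380 × 0.5927 = 225.23 ≈ 225.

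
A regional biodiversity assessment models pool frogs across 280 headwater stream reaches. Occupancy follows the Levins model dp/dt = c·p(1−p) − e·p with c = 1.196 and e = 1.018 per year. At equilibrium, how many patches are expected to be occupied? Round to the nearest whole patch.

p* = 1 − e/c = 1 − 1.018/1.196 = 0.1488.
Expected occupied patches = N × p* = 280 × 0.1488 = 41.67 ≈ 42.

42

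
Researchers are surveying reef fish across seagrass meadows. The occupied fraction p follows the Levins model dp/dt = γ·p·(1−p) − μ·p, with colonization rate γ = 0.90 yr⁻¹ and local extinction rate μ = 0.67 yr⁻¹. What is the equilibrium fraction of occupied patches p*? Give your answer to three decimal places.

0.256

At equilibrium, colonization balances extinction: γ·p*·(1−p*) = μ·p*.
So p* = 1 − μ/γ = 1 − 0.67/0.90 = 1 − 0.7444 = 0.2556.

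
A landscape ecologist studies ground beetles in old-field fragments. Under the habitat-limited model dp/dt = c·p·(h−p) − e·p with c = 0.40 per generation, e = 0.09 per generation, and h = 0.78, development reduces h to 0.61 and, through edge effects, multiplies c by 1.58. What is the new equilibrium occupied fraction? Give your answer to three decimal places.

Before: p* = h − e/c = 0.78 − 0.09/0.40 = 0.78 − 0.2250 = 0.5550.
After: c = 0.632, e = 0.09, h = 0.61; p* = 0.61 − 0.09/0.632 = 0.4676.

0.468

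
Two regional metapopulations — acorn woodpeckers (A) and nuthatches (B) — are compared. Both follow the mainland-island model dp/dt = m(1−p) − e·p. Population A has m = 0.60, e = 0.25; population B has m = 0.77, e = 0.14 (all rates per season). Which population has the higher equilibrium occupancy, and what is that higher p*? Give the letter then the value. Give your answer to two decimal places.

A: p*_A = m/(m+e) = 0.60/0.8500 = 0.7059.
B: p*_B = 0.77/0.9100 = 0.8462.
B is higher at 0.8462.

B, 0.85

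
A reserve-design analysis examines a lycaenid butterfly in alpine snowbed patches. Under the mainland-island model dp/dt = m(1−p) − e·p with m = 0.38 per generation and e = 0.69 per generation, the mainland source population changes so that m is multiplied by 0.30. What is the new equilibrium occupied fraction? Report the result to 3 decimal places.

0.142

Before: p* = 0.38/(0.38+0.69) = 0.3551.
After: m = 0.114, e = 0.69; p* = 0.114/0.8040 = 0.1418.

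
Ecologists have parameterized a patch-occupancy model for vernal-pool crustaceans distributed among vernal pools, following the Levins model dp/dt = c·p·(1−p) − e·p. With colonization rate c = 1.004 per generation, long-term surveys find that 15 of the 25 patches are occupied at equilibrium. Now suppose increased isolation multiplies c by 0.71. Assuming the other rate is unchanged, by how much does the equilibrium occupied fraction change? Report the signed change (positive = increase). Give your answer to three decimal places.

Observed p* = 15/25 = 0.60000.
Balance c(1−p*) = e gives e = 1.004×(1 − 0.60000) = 0.40160.
New p* = 1 − e/c = 1 − 0.40160/0.71284 = 0.43662.
Δp* = 0.43662 − 0.60000 = -0.16338.

-0.163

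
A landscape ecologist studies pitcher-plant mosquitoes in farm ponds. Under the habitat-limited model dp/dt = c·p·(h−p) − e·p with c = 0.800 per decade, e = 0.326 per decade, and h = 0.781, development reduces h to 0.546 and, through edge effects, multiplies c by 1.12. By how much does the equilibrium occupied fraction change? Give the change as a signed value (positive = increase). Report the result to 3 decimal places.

Before: p* = h − e/c = 0.781 − 0.326/0.800 = 0.781 − 0.4075 = 0.3735.
After: c = 0.896, e = 0.326, h = 0.546; p* = 0.546 − 0.326/0.896 = 0.1822.
Δp* = 0.1822 − 0.3735 = -0.1913.

-0.191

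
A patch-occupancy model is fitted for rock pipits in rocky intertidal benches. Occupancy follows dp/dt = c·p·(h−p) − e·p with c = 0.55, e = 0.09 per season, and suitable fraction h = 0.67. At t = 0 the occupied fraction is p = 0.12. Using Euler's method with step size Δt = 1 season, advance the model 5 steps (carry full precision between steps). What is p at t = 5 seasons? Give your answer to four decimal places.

Update rule: p ← p + [c·p·(h−p) − e·p]·Δt with Δt = 1.
t = 1: p = 0.12000 + (+0.02550) = 0.14550
t = 2: p = 0.14550 + (+0.02888) = 0.17438
t = 3: p = 0.17438 + (+0.03184) = 0.20622
t = 4: p = 0.20622 + (+0.03404) = 0.24026
t = 5: p = 0.24026 + (+0.03516) = 0.27542

0.2754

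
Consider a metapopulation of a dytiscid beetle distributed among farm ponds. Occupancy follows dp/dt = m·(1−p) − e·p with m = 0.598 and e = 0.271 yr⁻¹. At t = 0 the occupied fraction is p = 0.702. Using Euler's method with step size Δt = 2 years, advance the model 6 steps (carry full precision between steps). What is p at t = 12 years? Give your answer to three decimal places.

0.690

Update rule: p ← p + [m·(1−p) − e·p]·Δt with Δt = 2.
step 1: Δp = -0.02408, p = 0.67792
step 2: Δp = +0.01777, p = 0.69569
step 3: Δp = -0.01311, p = 0.68258
step 4: Δp = +0.00968, p = 0.69226
step 5: Δp = -0.00714, p = 0.68511
step 6: Δp = +0.00527, p = 0.69039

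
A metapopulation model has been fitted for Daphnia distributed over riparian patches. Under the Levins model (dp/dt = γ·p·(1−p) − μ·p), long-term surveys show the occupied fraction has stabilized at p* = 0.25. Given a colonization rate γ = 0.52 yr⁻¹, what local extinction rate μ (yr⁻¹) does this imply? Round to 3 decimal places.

At equilibrium γ(1−p*) = μ.
μ = 0.52 × (1 − 0.25) = 0.52 × 0.7500 = 0.3900.

0.390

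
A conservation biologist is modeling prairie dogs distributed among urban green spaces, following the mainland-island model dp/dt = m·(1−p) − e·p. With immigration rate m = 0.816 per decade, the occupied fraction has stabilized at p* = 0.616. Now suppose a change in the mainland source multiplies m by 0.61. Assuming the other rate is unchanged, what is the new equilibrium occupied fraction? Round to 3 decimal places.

0.495

Balance m(1−p*) = e·p* gives e = m(1−p*)/p* = 0.816×0.38400/0.61600 = 0.50868.
New p* = m/(m+e) = 0.49776/(0.49776+0.50868) = 0.49457.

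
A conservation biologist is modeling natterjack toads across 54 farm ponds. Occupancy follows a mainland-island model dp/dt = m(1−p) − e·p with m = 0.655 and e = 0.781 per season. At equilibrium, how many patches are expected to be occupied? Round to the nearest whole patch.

25

p* = m/(m+e) = 0.655/1.4360 = 0.4561.
Expected occupied patches = N × p* = 54 × 0.4561 = 24.63 ≈ 25.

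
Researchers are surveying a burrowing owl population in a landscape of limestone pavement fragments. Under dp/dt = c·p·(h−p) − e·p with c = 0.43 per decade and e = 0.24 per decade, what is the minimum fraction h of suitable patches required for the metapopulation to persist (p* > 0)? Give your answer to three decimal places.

0.558

p* = h − e/c is positive only when h > e/c.
h_min = e/c = 0.24/0.43 = 0.5581.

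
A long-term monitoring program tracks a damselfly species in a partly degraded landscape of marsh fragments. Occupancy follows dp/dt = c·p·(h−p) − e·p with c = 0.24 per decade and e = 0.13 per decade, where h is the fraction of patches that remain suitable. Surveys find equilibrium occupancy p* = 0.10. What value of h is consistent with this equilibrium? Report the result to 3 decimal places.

At equilibrium c(h−p*) = e, so h = p* + e/c.
h = 0.10 + 0.13/0.24 = 0.10 + 0.5417 = 0.6417.

0.642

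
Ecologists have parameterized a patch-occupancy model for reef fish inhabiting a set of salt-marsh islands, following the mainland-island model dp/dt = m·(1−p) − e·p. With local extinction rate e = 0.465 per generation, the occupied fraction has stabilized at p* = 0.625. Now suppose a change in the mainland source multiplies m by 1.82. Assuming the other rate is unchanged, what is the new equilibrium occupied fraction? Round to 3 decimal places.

0.752

Balance m(1−p*) = e·p* gives m = e·p*/(1−p*) = 0.465×0.62500/0.37500 = 0.77500.
New p* = m/(m+e) = 1.41050/(1.41050+0.46500) = 0.75207.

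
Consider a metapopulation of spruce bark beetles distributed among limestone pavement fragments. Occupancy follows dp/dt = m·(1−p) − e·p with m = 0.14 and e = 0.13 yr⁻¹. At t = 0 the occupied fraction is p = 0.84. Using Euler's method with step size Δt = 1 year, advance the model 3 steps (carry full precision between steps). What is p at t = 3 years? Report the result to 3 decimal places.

Update rule: p ← p + [m·(1−p) − e·p]·Δt with Δt = 1.
  1  |  dp/dt·Δt = -0.086800  |  p_1 = 0.753200
  2  |  dp/dt·Δt = -0.063364  |  p_2 = 0.689836
  3  |  dp/dt·Δt = -0.046256  |  p_3 = 0.643580

0.644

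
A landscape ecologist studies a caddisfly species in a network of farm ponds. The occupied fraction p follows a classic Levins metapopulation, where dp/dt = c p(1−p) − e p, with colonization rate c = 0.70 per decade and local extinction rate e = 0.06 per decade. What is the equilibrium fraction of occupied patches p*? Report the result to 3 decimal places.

0.914

At equilibrium, colonization balances extinction: c·p*·(1−p*) = e·p*.
So p* = 1 − e/c = 1 − 0.06/0.70 = 1 − 0.0857 = 0.9143.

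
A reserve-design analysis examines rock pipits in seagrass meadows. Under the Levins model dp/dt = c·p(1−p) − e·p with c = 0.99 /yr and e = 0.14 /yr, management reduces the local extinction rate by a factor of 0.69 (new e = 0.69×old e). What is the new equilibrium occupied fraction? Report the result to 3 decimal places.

Before: p* = 1 − 0.14/0.99 = 0.8586.
After the change, c = 0.99, e = 0.0966, so p* = 1 − 0.0966/0.99 = 0.9024.

0.902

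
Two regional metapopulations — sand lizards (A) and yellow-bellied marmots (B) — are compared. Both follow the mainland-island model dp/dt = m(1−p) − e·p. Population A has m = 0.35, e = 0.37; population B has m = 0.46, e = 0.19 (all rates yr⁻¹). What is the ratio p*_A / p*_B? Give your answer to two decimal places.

0.69

A: p*_A = m/(m+e) = 0.35/0.7200 = 0.4861.
B: p*_B = 0.46/0.6500 = 0.7077.
p*_A / p*_B = 0.4861/0.7077 = 0.6869.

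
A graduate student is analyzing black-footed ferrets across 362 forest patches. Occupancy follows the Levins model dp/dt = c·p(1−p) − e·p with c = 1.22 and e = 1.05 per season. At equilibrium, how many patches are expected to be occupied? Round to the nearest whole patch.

50

p* = 1 − e/c = 1 − 1.05/1.22 = 0.1393.
Expected occupied patches = N × p* = 362 × 0.1393 = 50.44 ≈ 50.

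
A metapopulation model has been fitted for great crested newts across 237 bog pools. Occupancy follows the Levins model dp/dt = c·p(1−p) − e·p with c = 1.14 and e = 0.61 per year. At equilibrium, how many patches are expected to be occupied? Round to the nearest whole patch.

110

p* = 1 − e/c = 1 − 0.61/1.14 = 0.4649.
Expected occupied patches = N × p* = 237 × 0.4649 = 110.18 ≈ 110.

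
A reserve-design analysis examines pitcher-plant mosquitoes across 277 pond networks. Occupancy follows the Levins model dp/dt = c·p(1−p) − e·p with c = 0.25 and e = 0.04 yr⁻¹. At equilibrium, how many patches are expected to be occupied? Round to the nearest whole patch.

233

p* = 1 − e/c = 1 − 0.04/0.25 = 0.8400.
Expected occupied patches = N × p* = 277 × 0.8400 = 232.68 ≈ 233.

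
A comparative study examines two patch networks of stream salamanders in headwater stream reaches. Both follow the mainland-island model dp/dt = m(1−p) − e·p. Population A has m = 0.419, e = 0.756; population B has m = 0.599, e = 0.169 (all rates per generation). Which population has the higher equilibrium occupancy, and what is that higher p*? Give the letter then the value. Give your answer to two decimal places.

B, 0.78

A: p*_A = m/(m+e) = 0.419/1.1750 = 0.3566.
B: p*_B = 0.599/0.7680 = 0.7799.
B is higher at 0.7799.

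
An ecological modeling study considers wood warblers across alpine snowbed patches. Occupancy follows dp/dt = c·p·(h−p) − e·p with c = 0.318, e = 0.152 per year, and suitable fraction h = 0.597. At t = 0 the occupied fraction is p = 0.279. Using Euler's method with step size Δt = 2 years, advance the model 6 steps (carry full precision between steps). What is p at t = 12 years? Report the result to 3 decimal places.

Update rule: p ← p + [c·p·(h−p) − e·p]·Δt with Δt = 2.
p: 0.27900 → 0.25061  (Δp = -0.02839)
p: 0.25061 → 0.22964  (Δp = -0.02098)
p: 0.22964 → 0.21348  (Δp = -0.01616)
p: 0.21348 → 0.20065  (Δp = -0.01283)
p: 0.20065 → 0.19023  (Δp = -0.01042)
p: 0.19023 → 0.18162  (Δp = -0.00862)

0.182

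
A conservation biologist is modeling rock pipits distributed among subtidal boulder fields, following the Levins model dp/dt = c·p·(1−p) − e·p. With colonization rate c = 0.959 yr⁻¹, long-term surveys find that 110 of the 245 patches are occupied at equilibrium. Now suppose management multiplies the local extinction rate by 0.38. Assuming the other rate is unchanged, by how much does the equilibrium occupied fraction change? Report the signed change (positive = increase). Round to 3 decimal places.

0.342

Observed p* = 110/245 = 0.44898.
Balance c(1−p*) = e gives e = 0.959×(1 − 0.44898) = 0.52843.
New p* = 1 − e/c = 1 − 0.20080/0.95900 = 0.79062.
Δp* = 0.79062 − 0.44898 = +0.34164.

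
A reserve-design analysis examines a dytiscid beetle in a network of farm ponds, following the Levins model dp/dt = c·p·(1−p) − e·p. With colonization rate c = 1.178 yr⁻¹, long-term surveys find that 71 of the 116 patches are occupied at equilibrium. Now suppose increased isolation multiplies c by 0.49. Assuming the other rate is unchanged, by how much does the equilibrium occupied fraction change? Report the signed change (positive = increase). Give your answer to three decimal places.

Observed p* = 71/116 = 0.61207.
Balance c(1−p*) = e gives e = 1.178×(1 − 0.61207) = 0.45698.
New p* = 1 − e/c = 1 − 0.45698/0.57722 = 0.20831.
Δp* = 0.20831 − 0.61207 = -0.40376.

-0.404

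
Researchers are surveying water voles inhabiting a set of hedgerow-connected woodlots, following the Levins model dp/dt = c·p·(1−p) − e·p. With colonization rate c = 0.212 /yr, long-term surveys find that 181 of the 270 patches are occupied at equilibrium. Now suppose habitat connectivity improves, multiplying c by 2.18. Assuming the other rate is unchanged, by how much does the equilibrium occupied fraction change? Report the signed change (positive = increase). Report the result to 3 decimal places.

0.178

Observed p* = 181/270 = 0.67037.
Balance c(1−p*) = e gives e = 0.212×(1 − 0.67037) = 0.06988.
New p* = 1 − e/c = 1 − 0.06988/0.46216 = 0.84880.
Δp* = 0.84880 − 0.67037 = +0.17843.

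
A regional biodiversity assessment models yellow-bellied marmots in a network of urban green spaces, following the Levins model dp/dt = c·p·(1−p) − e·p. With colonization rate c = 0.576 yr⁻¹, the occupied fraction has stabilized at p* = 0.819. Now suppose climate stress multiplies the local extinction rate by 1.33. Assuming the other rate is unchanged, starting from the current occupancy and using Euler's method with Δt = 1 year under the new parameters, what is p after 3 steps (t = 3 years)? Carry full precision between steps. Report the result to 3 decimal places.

0.769

Balance c(1−p*) = e gives e = 0.576×(1 − 0.81900) = 0.10426.
Starting from p₀ = 0.81900; update p ← p + (dp/dt)·Δt with the new parameters.
  1  |  dp/dt·Δt = -0.028177  |  p_1 = 0.790823
  2  |  dp/dt·Δt = -0.014373  |  p_2 = 0.776450
  3  |  dp/dt·Δt = -0.007684  |  p_3 = 0.768767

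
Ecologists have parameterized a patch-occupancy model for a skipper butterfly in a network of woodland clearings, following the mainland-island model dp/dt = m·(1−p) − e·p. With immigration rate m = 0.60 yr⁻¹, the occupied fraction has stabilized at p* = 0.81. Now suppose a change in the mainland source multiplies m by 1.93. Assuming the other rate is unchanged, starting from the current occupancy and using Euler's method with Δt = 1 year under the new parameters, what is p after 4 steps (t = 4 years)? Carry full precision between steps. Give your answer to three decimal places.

0.891

Balance m(1−p*) = e·p* gives e = m(1−p*)/p* = 0.60×0.19000/0.81000 = 0.14074.
Starting from p₀ = 0.81000; update p ← p + (dp/dt)·Δt with the new parameters.
t = 1: p = 0.81000 + (+0.10602) = 0.91602
t = 2: p = 0.91602 + (-0.03167) = 0.88435
t = 3: p = 0.88435 + (+0.00946) = 0.89381
t = 4: p = 0.89381 + (-0.00283) = 0.89098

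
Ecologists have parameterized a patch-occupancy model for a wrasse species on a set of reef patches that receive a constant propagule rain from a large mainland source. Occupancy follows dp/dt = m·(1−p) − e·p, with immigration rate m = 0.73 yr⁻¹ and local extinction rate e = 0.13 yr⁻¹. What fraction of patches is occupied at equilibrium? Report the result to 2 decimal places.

Setting dp/dt = 0: m − m·p* = e·p*, so m = (m+e)·p*.
p* = m/(m+e) = 0.73/(0.73+0.13) = 0.73/0.8600 = 0.8488.

0.85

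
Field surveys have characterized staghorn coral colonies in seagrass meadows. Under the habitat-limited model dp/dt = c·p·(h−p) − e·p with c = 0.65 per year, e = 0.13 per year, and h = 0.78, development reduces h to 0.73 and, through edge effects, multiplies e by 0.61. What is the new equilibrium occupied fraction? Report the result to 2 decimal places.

Before: p* = h − e/c = 0.78 − 0.13/0.65 = 0.78 − 0.2000 = 0.5800.
After: c = 0.65, e = 0.0793, h = 0.73; p* = 0.73 − 0.0793/0.65 = 0.6080.

0.61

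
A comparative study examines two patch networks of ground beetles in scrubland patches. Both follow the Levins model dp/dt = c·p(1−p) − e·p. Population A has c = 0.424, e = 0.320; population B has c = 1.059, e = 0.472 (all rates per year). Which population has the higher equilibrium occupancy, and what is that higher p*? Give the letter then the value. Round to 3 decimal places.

A: p*_A = 1 − 0.320/0.424 = 0.2453.
B: p*_B = 1 − 0.472/1.059 = 0.5543.
B is higher at 0.5543.

B, 0.554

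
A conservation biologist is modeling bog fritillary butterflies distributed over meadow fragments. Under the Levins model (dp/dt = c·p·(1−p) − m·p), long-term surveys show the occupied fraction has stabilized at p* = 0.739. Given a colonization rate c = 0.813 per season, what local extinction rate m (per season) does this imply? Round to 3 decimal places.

At equilibrium c(1−p*) = m.
m = 0.813 × (1 − 0.739) = 0.813 × 0.2610 = 0.2122.

0.212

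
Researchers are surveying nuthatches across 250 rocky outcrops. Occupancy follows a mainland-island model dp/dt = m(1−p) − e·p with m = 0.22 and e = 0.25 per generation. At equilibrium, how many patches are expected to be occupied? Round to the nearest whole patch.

p* = m/(m+e) = 0.22/0.4700 = 0.4681.
Expected occupied patches = N × p* = 250 × 0.4681 = 117.02 ≈ 117.

117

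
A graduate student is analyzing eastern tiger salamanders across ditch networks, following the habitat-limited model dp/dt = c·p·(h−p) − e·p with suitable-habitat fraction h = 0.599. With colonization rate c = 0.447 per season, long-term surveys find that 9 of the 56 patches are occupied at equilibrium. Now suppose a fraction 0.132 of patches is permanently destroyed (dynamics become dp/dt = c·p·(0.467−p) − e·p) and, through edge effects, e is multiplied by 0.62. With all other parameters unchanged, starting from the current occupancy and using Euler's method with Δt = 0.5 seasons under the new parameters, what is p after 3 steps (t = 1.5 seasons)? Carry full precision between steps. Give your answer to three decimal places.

0.164

Observed p* = 9/56 = 0.16071.
Balance c(h−p*) = e gives e = 0.447×(0.599 − 0.16071) = 0.19591.
Starting from p₀ = 0.16071; update p ← p + (dp/dt)·Δt with the new parameters.
  1  |  dp/dt·Δt = +0.001241  |  p_1 = 0.161955
  2  |  dp/dt·Δt = +0.001206  |  p_2 = 0.163161
  3  |  dp/dt·Δt = +0.001171  |  p_3 = 0.164332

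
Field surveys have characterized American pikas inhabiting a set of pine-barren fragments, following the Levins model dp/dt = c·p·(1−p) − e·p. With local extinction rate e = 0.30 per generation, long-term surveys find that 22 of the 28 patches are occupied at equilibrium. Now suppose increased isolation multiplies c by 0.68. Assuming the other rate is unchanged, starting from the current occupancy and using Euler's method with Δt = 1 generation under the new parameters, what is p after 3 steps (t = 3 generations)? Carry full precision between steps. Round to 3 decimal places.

0.688

Observed p* = 22/28 = 0.78571.
Balance c(1−p*) = e gives c = e/(1 − 0.78571) = 0.30/0.21429 = 1.40000.
Starting from p₀ = 0.78571; update p ← p + (dp/dt)·Δt with the new parameters.
step 1: Δp = -0.07543, p = 0.71029
step 2: Δp = -0.01718, p = 0.69310
step 3: Δp = -0.00543, p = 0.68767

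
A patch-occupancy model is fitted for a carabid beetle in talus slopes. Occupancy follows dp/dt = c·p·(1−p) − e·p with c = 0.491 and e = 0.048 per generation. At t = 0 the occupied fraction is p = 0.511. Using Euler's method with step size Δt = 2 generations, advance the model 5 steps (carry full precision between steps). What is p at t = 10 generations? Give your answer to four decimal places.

Update rule: p ← p + [c·p·(1−p) − e·p]·Δt with Δt = 2.
  1  |  dp/dt·Δt = +0.196325  |  p_1 = 0.707325
  2  |  dp/dt·Δt = +0.135387  |  p_2 = 0.842712
  3  |  dp/dt·Δt = +0.049262  |  p_3 = 0.891974
  4  |  dp/dt·Δt = +0.008992  |  p_4 = 0.900966
  5  |  dp/dt·Δt = +0.001127  |  p_5 = 0.902094

0.9021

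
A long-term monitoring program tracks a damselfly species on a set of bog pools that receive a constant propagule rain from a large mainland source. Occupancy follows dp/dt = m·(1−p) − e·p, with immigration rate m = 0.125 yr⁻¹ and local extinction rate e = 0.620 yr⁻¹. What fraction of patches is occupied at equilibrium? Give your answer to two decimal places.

0.17

At equilibrium the propagule rain into empty patches balances local extinction: m(1−p*) = e·p*.
p* = m/(m+e) = 0.125/(0.125+0.620) = 0.125/0.7450 = 0.1678.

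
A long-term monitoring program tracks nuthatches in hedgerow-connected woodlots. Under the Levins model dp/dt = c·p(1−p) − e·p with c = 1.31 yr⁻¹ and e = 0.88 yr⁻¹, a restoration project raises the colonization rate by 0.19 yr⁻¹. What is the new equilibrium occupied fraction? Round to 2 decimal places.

Before: p* = 1 − 0.88/1.31 = 0.3282.
After the change, c = 1.5, e = 0.88, so p* = 1 − 0.88/1.5 = 0.4133.

0.41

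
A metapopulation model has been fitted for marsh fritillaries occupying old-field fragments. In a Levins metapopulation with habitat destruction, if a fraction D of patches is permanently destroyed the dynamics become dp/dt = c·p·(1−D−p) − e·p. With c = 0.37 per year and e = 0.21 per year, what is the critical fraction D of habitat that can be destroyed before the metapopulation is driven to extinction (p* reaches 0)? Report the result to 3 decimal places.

0.432

The nontrivial equilibrium is p* = (1−D) − e/c; extinction occurs when this hits zero.
So D_crit = 1 − e/c = 1 − 0.21/0.37 = 1 − 0.5676 = 0.4324.
Note this equals the original equilibrium occupancy — the Levins extinction-debt result.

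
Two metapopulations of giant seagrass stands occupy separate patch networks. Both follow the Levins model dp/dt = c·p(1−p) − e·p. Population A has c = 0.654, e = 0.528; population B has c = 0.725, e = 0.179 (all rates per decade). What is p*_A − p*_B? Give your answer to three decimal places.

A: p*_A = 1 − 0.528/0.654 = 0.1927.
B: p*_B = 1 − 0.179/0.725 = 0.7531.
p*_A − p*_B = 0.1927 − 0.7531 = -0.5604.

-0.560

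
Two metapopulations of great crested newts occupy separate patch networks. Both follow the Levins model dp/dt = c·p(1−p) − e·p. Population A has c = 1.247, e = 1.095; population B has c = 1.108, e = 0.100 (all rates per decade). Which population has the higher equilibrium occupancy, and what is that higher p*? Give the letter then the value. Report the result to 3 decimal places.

A: p*_A = 1 − 1.095/1.247 = 0.1219.
B: p*_B = 1 − 0.100/1.108 = 0.9097.
B is higher at 0.9097.

B, 0.910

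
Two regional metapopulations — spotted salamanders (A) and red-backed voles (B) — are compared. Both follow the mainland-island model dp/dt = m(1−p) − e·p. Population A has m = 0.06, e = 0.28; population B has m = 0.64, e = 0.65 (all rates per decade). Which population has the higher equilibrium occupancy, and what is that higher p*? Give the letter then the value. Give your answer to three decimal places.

B, 0.496

A: p*_A = m/(m+e) = 0.06/0.3400 = 0.1765.
B: p*_B = 0.64/1.2900 = 0.4961.
B is higher at 0.4961.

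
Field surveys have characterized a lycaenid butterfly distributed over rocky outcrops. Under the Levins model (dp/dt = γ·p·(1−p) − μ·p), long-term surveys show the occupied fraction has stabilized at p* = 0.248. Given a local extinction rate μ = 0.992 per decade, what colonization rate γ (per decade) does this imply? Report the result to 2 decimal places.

1.32

At equilibrium γ(1−p*) = μ, so γ = μ/(1−p*).
γ = 0.992/(1 − 0.248) = 0.992/0.7520 = 1.3191.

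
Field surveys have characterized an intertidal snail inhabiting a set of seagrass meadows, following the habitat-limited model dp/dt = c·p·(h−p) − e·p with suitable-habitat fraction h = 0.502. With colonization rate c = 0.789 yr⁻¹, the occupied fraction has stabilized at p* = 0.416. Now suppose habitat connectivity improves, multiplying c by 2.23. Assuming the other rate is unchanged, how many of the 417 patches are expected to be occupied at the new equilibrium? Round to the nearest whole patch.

Balance c(h−p*) = e gives e = 0.789×(0.502 − 0.41600) = 0.06785.
New p* = 0.502 − e/c = 0.502 − 0.06785/1.75947 = 0.46344.
Expected occupied = 417 × 0.46344 = 193.25 ≈ 193.

193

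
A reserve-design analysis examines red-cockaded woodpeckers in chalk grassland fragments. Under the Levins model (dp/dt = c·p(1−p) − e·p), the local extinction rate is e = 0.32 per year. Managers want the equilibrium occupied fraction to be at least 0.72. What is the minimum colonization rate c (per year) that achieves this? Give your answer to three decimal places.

p* = 1 − e/c ≥ 0.72 requires e/c ≤ 0.2800, i.e. c ≥ e/0.2800.
c_min = 0.32/0.2800 = 1.1429.

1.143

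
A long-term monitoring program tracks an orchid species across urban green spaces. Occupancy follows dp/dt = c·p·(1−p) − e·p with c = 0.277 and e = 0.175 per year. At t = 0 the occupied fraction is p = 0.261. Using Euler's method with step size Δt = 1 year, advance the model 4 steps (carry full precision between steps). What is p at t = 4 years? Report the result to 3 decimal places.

0.290

Update rule: p ← p + [c·p·(1−p) − e·p]·Δt with Δt = 1.
  1  |  dp/dt·Δt = +0.007752  |  p_1 = 0.268752
  2  |  dp/dt·Δt = +0.007406  |  p_2 = 0.276158
  3  |  dp/dt·Δt = +0.007043  |  p_3 = 0.283201
  4  |  dp/dt·Δt = +0.006670  |  p_4 = 0.289872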